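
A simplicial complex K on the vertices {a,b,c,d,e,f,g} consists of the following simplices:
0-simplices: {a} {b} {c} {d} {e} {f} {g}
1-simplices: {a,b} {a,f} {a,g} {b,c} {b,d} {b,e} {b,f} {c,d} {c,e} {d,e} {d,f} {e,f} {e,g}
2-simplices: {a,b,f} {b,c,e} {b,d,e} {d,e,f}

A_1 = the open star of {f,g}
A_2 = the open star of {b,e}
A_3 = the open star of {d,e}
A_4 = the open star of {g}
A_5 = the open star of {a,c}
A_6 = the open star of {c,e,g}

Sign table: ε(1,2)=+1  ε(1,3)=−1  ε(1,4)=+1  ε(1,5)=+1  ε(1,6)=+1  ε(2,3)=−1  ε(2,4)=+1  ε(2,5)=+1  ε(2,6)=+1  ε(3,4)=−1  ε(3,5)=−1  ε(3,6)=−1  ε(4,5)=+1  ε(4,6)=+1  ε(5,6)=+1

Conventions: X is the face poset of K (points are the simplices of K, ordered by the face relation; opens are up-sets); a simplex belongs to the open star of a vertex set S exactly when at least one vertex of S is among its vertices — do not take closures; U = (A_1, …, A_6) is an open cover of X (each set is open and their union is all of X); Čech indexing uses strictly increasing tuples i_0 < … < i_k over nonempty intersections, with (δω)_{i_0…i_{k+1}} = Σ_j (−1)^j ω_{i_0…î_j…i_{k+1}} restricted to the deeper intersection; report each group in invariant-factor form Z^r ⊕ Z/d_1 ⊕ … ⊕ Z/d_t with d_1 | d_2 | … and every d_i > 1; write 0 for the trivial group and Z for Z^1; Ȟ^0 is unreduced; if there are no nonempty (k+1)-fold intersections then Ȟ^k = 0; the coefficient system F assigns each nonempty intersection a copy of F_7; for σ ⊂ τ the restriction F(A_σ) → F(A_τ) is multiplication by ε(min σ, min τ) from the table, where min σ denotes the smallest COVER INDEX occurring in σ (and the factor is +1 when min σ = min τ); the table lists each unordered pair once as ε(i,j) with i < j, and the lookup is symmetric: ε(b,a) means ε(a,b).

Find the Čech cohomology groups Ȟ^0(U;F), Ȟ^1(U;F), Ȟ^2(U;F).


nerve simplices:
  A1={{f},{g},{a,f},{a,g},{b,f},{d,f},{e,f},{e,g},{a,b,f},{d,e,f}} A2={{b},{e},{a,b},{b,c},{b,d},{b,e},{b,f},{c,e},{d,e},{e,f},{e,g},{a,b,f},{b,c,e},{b,d,e},{d,e,f}} A3={{d},{e},{b,d},{b,e},{c,d},{c,e},{d,e},{d,f},{e,f},{e,g},{b,c,e},{b,d,e},{d,e,f}} A4={{g},{a,g},{e,g}} A5={{a},{c},{a,b},{a,f},{a,g},{b,c},{c,d},{c,e},{a,b,f},{b,c,e}} A6={{c},{e},{g},{a,g},{b,c},{b,e},{c,d},{c,e},{d,e},{e,f},{e,g},{b,c,e},{b,d,e},{d,e,f}}
  A12={{b,f},{e,f},{e,g},{a,b,f},{d,e,f}} A13={{d,f},{e,f},{e,g},{d,e,f}} A14={{g},{a,g},{e,g}} A15={{a,f},{a,g},{a,b,f}} A16={{g},{a,g},{e,f},{e,g},{d,e,f}} A23={{e},{b,d},{b,e},{c,e},{d,e},{e,f},{e,g},{b,c,e},{b,d,e},{d,e,f}} A24={{e,g}} A25={{a,b},{b,c},{c,e},{a,b,f},{b,c,e}} A26={{e},{b,c},{b,e},{c,e},{d,e},{e,f},{e,g},{b,c,e},{b,d,e},{d,e,f}} A34={{e,g}} A35={{c,d},{c,e},{b,c,e}} A36={{e},{b,e},{c,d},{c,e},{d,e},{e,f},{e,g},{b,c,e},{b,d,e},{d,e,f}} A45={{a,g}} A46={{g},{a,g},{e,g}} A56={{c},{a,g},{b,c},{c,d},{c,e},{b,c,e}}
  A123={{e,f},{e,g},{d,e,f}} A124={{e,g}} A125={{a,b,f}} A126={{e,f},{e,g},{d,e,f}} A134={{e,g}} A136={{e,f},{e,g},{d,e,f}} A145={{a,g}} A146={{g},{a,g},{e,g}} A156={{a,g}} A234={{e,g}} A235={{c,e},{b,c,e}} A236={{e},{b,e},{c,e},{d,e},{e,f},{e,g},{b,c,e},{b,d,e},{d,e,f}} A246={{e,g}} A256={{b,c},{c,e},{b,c,e}} A346={{e,g}} A356={{c,d},{c,e},{b,c,e}} A456={{a,g}}
  A1234={{e,g}} A1236={{e,f},{e,g},{d,e,f}} A1246={{e,g}} A1346={{e,g}} A1456={{a,g}} A2346={{e,g}} A2356={{c,e},{b,c,e}}
  A12346={{e,g}}
C dims 6,15,17,7; δ0: rk_F7 5; δ1: rk_F7 10; δ2: rk_F7 6
degree 0: 6−5−0 = 1 → Ȟ^0 ≅ Z/7
degree 1: 15−10−5 = 0 → Ȟ^1 ≅ 0
degree 2: 17−6−10 = 1 → Ȟ^2 ≅ Z/7

Ȟ^0 = Z/7, Ȟ^1 = 0, Ȟ^2 = Z/7


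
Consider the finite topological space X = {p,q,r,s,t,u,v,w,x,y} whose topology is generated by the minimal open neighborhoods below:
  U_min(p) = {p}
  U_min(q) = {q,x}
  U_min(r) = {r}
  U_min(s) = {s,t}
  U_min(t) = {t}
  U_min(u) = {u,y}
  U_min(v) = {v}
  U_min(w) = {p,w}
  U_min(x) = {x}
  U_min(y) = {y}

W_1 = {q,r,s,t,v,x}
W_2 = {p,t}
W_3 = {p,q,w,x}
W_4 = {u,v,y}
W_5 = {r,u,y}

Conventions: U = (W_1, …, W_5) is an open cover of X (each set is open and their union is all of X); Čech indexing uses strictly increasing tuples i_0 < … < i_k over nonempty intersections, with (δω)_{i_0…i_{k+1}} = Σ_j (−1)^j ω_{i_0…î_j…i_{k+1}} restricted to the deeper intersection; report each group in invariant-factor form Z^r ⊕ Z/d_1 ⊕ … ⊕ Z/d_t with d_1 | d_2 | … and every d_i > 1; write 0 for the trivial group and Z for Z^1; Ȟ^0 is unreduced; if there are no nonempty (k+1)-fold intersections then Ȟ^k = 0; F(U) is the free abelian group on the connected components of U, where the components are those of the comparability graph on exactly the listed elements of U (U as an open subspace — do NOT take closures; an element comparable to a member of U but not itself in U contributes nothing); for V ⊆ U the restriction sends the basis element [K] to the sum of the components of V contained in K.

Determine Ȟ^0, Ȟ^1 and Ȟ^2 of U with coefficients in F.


cover nerve:
  W12={t} W13={q,x} W14={v} W15={r} W23={p} W45={u,y}
components per intersection:
  W1: {q,x} {r} {s,t} {v}
  W2: {p} {t}
  W3: {p,w} {q,x}
  W4: {u,y} {v}
  W5: {r} {u,y}
  W12: {t}
  W13: {q,x}
  W14: {v}
  W15: {r}
  W23: {p}
  W45: {u,y}
C dims 12,6; δ0: rk 6, SNF 1^6
Ȟ^0: (12−6)−0=6 ⇒ Z^6
Ȟ^1: (6−0)−6=0 ⇒ 0
Ȟ^2: (0−0)−0=0 ⇒ 0

Ȟ^0 = Z^6; Ȟ^1 = 0; Ȟ^2 = 0


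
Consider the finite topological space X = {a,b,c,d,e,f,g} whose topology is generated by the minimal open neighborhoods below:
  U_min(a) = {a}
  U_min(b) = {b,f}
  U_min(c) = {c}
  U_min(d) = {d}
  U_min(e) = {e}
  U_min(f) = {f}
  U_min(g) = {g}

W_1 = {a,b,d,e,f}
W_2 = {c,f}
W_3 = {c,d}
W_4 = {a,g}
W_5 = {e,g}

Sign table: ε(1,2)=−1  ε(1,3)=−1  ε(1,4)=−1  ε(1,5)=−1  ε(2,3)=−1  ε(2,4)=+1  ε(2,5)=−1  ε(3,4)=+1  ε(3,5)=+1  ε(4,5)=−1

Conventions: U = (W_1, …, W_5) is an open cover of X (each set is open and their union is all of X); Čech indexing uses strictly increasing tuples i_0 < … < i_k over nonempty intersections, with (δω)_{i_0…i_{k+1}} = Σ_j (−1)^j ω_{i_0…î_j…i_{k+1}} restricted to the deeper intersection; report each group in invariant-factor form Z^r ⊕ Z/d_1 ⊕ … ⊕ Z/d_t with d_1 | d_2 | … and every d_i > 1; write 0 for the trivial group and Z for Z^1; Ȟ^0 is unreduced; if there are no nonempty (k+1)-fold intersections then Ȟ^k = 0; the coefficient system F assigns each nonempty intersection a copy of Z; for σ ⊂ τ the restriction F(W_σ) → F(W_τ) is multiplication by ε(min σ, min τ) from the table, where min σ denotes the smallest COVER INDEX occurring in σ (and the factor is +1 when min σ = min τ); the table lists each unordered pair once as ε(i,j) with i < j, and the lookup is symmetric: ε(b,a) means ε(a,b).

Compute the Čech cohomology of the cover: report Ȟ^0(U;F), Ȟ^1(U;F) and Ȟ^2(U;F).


Ȟ^0 = 0,  Ȟ^1 = Z ⊕ Z/2,  Ȟ^2 = 0

nerve simplices:
  W12={f} W13={d} W14={a} W15={e} W23={c} W45={g}
C dims 5,6; δ0: rk 5, SNF 1^4·2
degree 0: 5−5−0 = 0 → Ȟ^0 ≅ 0
degree 1: 6−0−5 = 1 plus torsion [2] → Ȟ^1 ≅ Z ⊕ Z/2
degree 2: 0−0−0 = 0 → Ȟ^2 ≅ 0


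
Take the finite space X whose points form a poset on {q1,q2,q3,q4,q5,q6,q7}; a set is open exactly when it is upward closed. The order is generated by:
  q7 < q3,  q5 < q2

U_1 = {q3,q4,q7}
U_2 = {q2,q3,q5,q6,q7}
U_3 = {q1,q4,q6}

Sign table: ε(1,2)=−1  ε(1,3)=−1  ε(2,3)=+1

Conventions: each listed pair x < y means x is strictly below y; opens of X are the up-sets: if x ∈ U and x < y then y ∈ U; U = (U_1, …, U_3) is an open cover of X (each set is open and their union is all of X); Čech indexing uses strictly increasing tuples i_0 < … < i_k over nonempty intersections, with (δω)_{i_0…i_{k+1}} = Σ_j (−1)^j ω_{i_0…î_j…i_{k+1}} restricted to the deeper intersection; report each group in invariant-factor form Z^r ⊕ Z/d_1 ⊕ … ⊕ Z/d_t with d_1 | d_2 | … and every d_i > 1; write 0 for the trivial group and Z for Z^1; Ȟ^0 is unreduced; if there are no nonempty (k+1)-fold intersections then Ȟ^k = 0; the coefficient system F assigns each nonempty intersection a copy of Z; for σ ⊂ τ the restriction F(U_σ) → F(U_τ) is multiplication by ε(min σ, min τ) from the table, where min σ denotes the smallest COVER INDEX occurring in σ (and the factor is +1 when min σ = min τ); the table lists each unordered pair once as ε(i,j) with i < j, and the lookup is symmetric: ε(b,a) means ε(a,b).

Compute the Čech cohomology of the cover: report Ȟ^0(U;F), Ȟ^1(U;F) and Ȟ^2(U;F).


Ȟ^0 = Z, Ȟ^1 = Z and Ȟ^2 = 0

nonempty intersections:
  U12={q3,q7} U13={q4} U23={q6}
C dims 3,3; δ0: rk 2, SNF 1^2
Ȟ^0: (3−2)−0=1 ⇒ Z
Ȟ^1: (3−0)−2=1 ⇒ Z
Ȟ^2: (0−0)−0=0 ⇒ 0


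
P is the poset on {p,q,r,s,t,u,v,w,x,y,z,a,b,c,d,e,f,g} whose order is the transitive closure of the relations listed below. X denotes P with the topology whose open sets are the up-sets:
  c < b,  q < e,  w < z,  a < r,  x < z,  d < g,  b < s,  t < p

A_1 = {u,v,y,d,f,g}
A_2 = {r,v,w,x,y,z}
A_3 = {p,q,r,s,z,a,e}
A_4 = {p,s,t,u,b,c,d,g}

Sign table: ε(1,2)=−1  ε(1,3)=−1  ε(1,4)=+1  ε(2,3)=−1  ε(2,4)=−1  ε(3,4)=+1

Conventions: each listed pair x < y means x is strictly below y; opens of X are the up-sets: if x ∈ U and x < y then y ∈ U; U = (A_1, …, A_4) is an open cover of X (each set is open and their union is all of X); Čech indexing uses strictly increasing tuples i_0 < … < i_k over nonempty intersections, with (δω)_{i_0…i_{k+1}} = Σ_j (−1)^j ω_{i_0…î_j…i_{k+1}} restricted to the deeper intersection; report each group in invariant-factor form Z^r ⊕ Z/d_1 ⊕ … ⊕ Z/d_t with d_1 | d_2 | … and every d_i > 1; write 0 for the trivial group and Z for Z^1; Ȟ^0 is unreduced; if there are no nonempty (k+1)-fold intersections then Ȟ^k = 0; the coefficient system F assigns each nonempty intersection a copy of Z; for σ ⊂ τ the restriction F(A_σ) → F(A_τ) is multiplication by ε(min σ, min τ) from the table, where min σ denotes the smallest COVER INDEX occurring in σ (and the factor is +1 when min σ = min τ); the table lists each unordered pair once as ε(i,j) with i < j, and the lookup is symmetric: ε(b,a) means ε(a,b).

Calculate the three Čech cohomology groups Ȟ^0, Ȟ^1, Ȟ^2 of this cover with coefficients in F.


Ȟ^0 ≅ Z; Ȟ^1 ≅ Z; Ȟ^2 ≅ 0

cover nerve:
  A12={v,y} A14={u,d,g} A23={r,z} A34={p,s}
C dims 4,4; δ0: rk 3, SNF 1^3
Ȟ^0: (4−3)−0=1 ⇒ Z
Ȟ^1: (4−0)−3=1 ⇒ Z
Ȟ^2: (0−0)−0=0 ⇒ 0


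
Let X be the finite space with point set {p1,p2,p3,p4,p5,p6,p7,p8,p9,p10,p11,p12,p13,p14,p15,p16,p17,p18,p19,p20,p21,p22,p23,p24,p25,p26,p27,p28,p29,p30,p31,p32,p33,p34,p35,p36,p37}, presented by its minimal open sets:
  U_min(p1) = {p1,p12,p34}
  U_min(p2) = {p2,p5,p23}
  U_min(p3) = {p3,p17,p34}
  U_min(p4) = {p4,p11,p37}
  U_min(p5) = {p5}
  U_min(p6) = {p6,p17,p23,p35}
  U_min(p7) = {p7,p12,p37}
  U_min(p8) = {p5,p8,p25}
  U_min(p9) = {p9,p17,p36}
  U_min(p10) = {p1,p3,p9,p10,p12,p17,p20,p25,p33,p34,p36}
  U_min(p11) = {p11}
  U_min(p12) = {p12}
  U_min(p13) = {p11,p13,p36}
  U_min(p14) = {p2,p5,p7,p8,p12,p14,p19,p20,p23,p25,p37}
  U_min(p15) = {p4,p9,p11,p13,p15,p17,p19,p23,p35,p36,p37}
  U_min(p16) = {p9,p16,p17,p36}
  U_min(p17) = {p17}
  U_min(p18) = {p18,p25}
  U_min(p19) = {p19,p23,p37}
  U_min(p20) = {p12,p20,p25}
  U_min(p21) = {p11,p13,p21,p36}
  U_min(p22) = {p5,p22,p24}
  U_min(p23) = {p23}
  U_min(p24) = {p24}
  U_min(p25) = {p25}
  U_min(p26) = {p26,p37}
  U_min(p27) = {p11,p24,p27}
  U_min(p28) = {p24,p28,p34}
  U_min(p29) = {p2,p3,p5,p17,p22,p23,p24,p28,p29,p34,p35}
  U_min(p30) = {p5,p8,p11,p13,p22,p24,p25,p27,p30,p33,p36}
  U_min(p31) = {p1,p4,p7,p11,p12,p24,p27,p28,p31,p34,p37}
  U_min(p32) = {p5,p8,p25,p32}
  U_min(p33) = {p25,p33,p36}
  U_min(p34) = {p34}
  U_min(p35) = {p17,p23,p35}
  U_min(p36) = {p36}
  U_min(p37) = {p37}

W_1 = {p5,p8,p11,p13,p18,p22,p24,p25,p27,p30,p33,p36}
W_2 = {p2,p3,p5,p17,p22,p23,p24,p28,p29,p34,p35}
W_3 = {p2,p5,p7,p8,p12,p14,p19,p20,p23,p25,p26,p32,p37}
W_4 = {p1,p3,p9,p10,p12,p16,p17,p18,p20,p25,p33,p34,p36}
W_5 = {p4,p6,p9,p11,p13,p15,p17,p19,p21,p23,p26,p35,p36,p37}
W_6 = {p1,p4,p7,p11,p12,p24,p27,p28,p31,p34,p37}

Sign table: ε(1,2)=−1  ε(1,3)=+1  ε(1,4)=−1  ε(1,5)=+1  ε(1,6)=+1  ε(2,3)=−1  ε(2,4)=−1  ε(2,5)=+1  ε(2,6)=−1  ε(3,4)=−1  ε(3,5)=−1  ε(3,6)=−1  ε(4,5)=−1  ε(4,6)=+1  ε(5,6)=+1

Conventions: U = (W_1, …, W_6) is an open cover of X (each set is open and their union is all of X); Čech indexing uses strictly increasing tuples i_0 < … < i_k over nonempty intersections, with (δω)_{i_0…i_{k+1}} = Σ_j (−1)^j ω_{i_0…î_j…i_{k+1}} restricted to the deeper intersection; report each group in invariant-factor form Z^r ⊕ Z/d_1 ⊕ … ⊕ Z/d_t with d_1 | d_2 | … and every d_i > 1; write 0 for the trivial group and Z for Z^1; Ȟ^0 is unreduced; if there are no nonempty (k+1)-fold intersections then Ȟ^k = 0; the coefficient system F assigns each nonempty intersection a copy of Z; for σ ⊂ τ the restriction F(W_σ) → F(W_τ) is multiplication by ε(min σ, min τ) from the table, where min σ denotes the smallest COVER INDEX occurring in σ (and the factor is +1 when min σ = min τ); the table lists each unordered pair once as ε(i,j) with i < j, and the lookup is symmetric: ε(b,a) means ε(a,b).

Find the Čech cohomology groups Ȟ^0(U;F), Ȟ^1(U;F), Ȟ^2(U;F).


cover nerve:
  W12={p5,p22,p24} W13={p5,p8,p25} W14={p18,p25,p33,p36} W15={p11,p13,p36} W16={p11,p24,p27} W23={p2,p5,p23} W24={p3,p17,p34} W25={p17,p23,p35} W26={p24,p28,p34} W34={p12,p20,p25} W35={p19,p23,p26,p37} W36={p7,p12,p37} W45={p9,p17,p36} W46={p1,p12,p34} W56={p4,p11,p37}
  W123={p5} W126={p24} W134={p25} W145={p36} W156={p11} W235={p23} W245={p17} W246={p34} W346={p12} W356={p37}
C dims 6,15,10; δ0: rk 6, SNF 1^5·2; δ1: rk 9, SNF 1^9
Ȟ^0: (6−6)−0=0 ⇒ 0
Ȟ^1: (15−9)−6=0 plus torsion [2] ⇒ Z/2
Ȟ^2: (10−0)−9=1 ⇒ Z

Ȟ^0 ≅ 0; Ȟ^1 ≅ Z/2; Ȟ^2 ≅ Z


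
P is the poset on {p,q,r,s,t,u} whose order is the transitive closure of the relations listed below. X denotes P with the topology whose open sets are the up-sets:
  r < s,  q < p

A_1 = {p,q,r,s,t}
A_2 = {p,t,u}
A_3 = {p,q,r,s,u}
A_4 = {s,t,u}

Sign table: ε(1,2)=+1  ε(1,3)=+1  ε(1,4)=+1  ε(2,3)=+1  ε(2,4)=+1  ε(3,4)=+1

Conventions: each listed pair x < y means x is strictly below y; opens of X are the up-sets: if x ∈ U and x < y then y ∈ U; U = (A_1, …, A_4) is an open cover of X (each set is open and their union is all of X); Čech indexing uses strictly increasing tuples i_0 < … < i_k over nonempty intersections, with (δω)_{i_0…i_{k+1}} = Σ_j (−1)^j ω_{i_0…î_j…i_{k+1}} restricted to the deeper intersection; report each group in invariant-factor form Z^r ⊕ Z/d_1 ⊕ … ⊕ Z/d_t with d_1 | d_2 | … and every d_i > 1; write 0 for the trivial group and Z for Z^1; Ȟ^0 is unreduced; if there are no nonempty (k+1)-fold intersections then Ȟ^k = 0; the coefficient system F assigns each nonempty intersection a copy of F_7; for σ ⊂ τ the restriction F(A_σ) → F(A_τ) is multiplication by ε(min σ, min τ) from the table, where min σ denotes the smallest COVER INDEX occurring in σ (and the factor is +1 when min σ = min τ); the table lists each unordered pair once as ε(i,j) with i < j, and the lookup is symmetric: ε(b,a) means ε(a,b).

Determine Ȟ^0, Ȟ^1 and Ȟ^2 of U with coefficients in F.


Ȟ^0 = Z/7, Ȟ^1 = 0, Ȟ^2 = Z/7

cover nerve:
  A12={p,t} A13={p,q,r,s} A14={s,t} A23={p,u} A24={t,u} A34={s,u}
  A123={p} A124={t} A134={s} A234={u}
C dims 4,6,4; δ0: rk_F7 3; δ1: rk_F7 3
Ȟ^0: (4−3)−0=1 ⇒ Z/7
Ȟ^1: (6−3)−3=0 ⇒ 0
Ȟ^2: (4−0)−3=1 ⇒ Z/7


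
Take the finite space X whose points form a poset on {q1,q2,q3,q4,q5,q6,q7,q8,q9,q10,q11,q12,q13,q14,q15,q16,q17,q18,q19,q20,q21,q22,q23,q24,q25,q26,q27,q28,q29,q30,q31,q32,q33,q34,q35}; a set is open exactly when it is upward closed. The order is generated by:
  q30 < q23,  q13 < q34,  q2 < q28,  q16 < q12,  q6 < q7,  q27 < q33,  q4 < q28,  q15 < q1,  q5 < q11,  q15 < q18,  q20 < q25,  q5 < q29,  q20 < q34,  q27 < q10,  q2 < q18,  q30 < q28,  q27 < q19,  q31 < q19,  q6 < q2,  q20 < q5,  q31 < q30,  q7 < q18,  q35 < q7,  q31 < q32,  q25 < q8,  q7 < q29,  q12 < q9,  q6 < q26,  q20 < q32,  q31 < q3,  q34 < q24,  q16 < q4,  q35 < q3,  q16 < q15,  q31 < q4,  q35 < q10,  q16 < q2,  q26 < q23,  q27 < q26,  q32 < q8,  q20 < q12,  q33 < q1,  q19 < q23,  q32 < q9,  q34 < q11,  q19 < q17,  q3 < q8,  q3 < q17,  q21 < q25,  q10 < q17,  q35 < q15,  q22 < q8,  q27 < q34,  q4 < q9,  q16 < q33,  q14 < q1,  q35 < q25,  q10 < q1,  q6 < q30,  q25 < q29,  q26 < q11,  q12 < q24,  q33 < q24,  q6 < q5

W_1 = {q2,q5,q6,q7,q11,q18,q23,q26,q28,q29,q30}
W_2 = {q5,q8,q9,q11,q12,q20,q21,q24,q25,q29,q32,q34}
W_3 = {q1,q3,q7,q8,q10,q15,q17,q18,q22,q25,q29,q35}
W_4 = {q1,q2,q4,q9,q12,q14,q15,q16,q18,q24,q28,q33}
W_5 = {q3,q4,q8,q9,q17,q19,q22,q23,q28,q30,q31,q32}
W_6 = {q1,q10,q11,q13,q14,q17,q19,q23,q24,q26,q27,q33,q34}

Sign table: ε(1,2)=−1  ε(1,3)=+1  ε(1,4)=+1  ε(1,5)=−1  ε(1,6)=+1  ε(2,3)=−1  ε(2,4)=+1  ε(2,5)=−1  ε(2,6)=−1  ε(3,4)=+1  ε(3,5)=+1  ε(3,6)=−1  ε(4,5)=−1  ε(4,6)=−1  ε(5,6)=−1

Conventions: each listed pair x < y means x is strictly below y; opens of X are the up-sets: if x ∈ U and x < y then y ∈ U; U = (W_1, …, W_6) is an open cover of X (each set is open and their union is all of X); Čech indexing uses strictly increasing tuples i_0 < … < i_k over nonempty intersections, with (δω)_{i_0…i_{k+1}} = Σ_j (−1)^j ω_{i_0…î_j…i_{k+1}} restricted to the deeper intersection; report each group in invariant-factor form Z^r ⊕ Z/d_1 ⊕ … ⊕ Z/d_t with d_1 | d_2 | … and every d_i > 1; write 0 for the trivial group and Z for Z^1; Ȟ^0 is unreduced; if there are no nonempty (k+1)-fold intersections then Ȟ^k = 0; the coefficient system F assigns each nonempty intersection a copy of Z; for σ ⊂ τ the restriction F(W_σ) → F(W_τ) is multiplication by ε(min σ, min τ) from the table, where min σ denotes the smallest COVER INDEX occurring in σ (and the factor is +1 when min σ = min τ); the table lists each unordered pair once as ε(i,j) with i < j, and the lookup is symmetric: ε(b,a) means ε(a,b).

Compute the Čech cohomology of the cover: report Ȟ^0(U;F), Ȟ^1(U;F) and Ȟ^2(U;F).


Ȟ^0(U;F) ≅ 0; Ȟ^1(U;F) ≅ Z/2; Ȟ^2(U;F) ≅ Z

intersection data:
  W12={q5,q11,q29} W13={q7,q18,q29} W14={q2,q18,q28} W15={q23,q28,q30} W16={q11,q23,q26} W23={q8,q25,q29} W24={q9,q12,q24} W25={q8,q9,q32} W26={q11,q24,q34} W34={q1,q15,q18} W35={q3,q8,q17,q22} W36={q1,q10,q17} W45={q4,q9,q28} W46={q1,q14,q24,q33} W56={q17,q19,q23}
  W123={q29} W126={q11} W134={q18} W145={q28} W156={q23} W235={q8} W245={q9} W246={q24} W346={q1} W356={q17}
C dims 6,15,10; δ0: rk 6, SNF 1^5·2; δ1: rk 9, SNF 1^9
Ȟ^0 = (6 − 6) − 0 = 0, so Ȟ^0 ≅ 0
Ȟ^1 = (15 − 9) − 6 = 0 plus torsion [2], so Ȟ^1 ≅ Z/2
Ȟ^2 = (10 − 0) − 9 = 1, so Ȟ^2 ≅ Z


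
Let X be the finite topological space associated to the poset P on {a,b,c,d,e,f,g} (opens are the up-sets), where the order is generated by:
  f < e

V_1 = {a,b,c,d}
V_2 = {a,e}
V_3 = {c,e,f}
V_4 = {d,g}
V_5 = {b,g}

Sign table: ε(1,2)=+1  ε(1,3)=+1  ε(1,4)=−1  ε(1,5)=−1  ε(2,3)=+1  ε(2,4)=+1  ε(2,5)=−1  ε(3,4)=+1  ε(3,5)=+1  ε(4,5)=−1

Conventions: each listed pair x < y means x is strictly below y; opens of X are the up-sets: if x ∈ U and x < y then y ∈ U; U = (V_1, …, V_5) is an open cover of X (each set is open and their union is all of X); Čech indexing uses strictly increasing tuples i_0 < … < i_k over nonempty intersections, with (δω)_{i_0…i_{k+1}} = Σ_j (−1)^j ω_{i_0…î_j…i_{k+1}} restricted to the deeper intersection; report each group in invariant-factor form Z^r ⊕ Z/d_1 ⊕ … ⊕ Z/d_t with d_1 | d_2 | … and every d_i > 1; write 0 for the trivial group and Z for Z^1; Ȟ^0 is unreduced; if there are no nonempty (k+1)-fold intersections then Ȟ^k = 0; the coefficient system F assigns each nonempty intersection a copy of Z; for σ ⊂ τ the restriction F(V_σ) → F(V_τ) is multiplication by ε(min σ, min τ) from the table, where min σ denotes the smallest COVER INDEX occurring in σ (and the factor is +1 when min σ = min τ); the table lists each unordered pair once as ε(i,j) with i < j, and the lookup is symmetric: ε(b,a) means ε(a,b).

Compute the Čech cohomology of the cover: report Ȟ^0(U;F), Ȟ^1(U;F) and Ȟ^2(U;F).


Ȟ^0 = 0, Ȟ^1 = Z ⊕ Z/2, Ȟ^2 = 0

nonempty intersections:
  V12={a} V13={c} V14={d} V15={b} V23={e} V45={g}
C dims 5,6; δ0: rk 5, SNF 1^4·2
Ȟ^0: (5−5)−0=0 ⇒ 0
Ȟ^1: (6−0)−5=1 plus torsion [2] ⇒ Z ⊕ Z/2
Ȟ^2: (0−0)−0=0 ⇒ 0


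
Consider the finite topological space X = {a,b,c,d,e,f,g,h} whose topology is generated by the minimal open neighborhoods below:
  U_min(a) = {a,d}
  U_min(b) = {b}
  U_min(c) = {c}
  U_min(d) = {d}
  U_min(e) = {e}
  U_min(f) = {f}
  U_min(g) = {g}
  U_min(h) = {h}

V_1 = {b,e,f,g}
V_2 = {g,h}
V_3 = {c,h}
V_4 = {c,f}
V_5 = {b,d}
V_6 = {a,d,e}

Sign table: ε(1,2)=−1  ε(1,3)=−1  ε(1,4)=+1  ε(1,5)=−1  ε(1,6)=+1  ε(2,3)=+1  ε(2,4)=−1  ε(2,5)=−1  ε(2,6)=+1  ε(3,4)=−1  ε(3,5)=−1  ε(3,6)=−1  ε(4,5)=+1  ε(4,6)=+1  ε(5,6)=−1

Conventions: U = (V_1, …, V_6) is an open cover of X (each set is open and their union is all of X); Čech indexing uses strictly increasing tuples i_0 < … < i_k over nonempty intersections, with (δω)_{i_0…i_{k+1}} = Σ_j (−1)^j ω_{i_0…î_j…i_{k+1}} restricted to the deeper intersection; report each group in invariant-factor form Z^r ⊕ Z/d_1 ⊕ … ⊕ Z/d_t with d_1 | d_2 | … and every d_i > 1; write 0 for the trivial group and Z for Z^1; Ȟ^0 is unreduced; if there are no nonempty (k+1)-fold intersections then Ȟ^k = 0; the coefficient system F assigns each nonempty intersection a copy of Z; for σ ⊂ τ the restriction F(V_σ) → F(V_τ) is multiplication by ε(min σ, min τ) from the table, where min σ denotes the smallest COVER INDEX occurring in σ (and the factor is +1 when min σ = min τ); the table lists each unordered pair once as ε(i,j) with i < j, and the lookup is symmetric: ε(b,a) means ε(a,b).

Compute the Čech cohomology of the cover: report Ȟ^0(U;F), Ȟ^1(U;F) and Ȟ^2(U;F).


Ȟ^0 ≅ Z, Ȟ^1 ≅ Z^2 and Ȟ^2 ≅ 0

nonempty intersections:
  V12={g} V14={f} V15={b} V16={e} V23={h} V34={c} V56={d}
C dims 6,7; δ0: rk 5, SNF 1^5
Ȟ^0: (6−5)−0=1 ⇒ Z
Ȟ^1: (7−0)−5=2 ⇒ Z^2
Ȟ^2: (0−0)−0=0 ⇒ 0


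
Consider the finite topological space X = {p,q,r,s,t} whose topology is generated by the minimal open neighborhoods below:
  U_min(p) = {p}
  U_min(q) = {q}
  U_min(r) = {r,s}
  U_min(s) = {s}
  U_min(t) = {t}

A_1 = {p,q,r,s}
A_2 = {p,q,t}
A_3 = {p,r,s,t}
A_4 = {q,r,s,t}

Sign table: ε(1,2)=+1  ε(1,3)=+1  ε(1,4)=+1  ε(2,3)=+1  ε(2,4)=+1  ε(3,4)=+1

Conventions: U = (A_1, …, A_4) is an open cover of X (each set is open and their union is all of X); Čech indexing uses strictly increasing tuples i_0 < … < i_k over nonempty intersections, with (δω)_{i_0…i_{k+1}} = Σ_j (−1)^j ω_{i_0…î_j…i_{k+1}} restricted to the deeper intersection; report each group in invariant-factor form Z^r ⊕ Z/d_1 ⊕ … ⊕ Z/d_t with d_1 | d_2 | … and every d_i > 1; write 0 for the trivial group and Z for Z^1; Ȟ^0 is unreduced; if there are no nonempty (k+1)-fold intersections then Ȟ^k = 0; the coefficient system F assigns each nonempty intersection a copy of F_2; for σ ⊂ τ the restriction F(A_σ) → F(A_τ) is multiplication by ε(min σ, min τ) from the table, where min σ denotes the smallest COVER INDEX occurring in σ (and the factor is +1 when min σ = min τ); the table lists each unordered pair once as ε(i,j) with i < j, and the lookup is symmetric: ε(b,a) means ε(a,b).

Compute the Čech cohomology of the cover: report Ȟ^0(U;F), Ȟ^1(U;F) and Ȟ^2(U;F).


intersection data:
  A12={p,q} A13={p,r,s} A14={q,r,s} A23={p,t} A24={q,t} A34={r,s,t}
  A123={p} A124={q} A134={r,s} A234={t}
C dims 4,6,4; δ0: rk_F2 3; δ1: rk_F2 3
Ȟ^0 = (4 − 3) − 0 = 1, so Ȟ^0 ≅ Z/2
Ȟ^1 = (6 − 3) − 3 = 0, so Ȟ^1 ≅ 0
Ȟ^2 = (4 − 0) − 3 = 1, so Ȟ^2 ≅ Z/2

Ȟ^0 ≅ Z/2,  Ȟ^1 ≅ 0,  Ȟ^2 ≅ Z/2


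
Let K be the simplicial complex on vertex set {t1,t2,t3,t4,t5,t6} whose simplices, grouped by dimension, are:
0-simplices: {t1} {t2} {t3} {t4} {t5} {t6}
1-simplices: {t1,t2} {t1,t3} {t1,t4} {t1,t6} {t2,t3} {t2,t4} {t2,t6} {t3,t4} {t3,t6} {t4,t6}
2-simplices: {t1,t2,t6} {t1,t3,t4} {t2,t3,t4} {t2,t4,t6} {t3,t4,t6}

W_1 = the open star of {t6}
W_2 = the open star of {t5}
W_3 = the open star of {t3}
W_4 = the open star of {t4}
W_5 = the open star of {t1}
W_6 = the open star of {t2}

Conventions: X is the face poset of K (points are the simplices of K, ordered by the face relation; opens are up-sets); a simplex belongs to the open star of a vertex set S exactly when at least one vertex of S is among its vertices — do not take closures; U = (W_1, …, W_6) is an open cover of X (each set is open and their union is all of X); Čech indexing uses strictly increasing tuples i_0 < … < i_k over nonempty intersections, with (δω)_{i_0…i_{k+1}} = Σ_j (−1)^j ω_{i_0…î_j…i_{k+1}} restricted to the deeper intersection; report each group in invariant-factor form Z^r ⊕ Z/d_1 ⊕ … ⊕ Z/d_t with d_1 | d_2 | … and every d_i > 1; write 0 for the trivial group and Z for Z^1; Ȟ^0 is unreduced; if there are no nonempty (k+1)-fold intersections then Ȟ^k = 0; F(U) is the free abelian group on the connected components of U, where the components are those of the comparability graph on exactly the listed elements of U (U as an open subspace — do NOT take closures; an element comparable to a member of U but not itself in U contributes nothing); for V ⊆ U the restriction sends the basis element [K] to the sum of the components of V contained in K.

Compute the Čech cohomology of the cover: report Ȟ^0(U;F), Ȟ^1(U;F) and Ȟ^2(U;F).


Ȟ^0 = Z^2, Ȟ^1 = Z, Ȟ^2 = 0

nerve of the cover:
  W1={{t6},{t1,t6},{t2,t6},{t3,t6},{t4,t6},{t1,t2,t6},{t2,t4,t6},{t3,t4,t6}} W2={{t5}} W3={{t3},{t1,t3},{t2,t3},{t3,t4},{t3,t6},{t1,t3,t4},{t2,t3,t4},{t3,t4,t6}} W4={{t4},{t1,t4},{t2,t4},{t3,t4},{t4,t6},{t1,t3,t4},{t2,t3,t4},{t2,t4,t6},{t3,t4,t6}} W5={{t1},{t1,t2},{t1,t3},{t1,t4},{t1,t6},{t1,t2,t6},{t1,t3,t4}} W6={{t2},{t1,t2},{t2,t3},{t2,t4},{t2,t6},{t1,t2,t6},{t2,t3,t4},{t2,t4,t6}}
  W13={{t3,t6},{t3,t4,t6}} W14={{t4,t6},{t2,t4,t6},{t3,t4,t6}} W15={{t1,t6},{t1,t2,t6}} W16={{t2,t6},{t1,t2,t6},{t2,t4,t6}} W34={{t3,t4},{t1,t3,t4},{t2,t3,t4},{t3,t4,t6}} W35={{t1,t3},{t1,t3,t4}} W36={{t2,t3},{t2,t3,t4}} W45={{t1,t4},{t1,t3,t4}} W46={{t2,t4},{t2,t3,t4},{t2,t4,t6}} W56={{t1,t2},{t1,t2,t6}}
  W134={{t3,t4,t6}} W146={{t2,t4,t6}} W156={{t1,t2,t6}} W345={{t1,t3,t4}} W346={{t2,t3,t4}}
components per intersection:
  W1: {{t6},{t1,t6},{t2,t6},{t3,t6},{t4,t6},{t1,t2,t6},{t2,t4,t6},{t3,t4,t6}}
  W2: {{t5}}
  W3: {{t3},{t1,t3},{t2,t3},{t3,t4},{t3,t6},{t1,t3,t4},{t2,t3,t4},{t3,t4,t6}}
  W4: {{t4},{t1,t4},{t2,t4},{t3,t4},{t4,t6},{t1,t3,t4},{t2,t3,t4},{t2,t4,t6},{t3,t4,t6}}
  W5: {{t1},{t1,t2},{t1,t3},{t1,t4},{t1,t6},{t1,t2,t6},{t1,t3,t4}}
  W6: {{t2},{t1,t2},{t2,t3},{t2,t4},{t2,t6},{t1,t2,t6},{t2,t3,t4},{t2,t4,t6}}
  W13: {{t3,t6},{t3,t4,t6}}
  W14: {{t4,t6},{t2,t4,t6},{t3,t4,t6}}
  W15: {{t1,t6},{t1,t2,t6}}
  W16: {{t2,t6},{t1,t2,t6},{t2,t4,t6}}
  W34: {{t3,t4},{t1,t3,t4},{t2,t3,t4},{t3,t4,t6}}
  W35: {{t1,t3},{t1,t3,t4}}
  W36: {{t2,t3},{t2,t3,t4}}
  W45: {{t1,t4},{t1,t3,t4}}
  W46: {{t2,t4},{t2,t3,t4},{t2,t4,t6}}
  W56: {{t1,t2},{t1,t2,t6}}
  W134: {{t3,t4,t6}}
  W146: {{t2,t4,t6}}
  W156: {{t1,t2,t6}}
  W345: {{t1,t3,t4}}
  W346: {{t2,t3,t4}}
C dims 6,10,5; δ0: rk 4, SNF 1^4; δ1: rk 5, SNF 1^5
Ȟ^0 = (6 − 4) − 0 = 2, so Ȟ^0 ≅ Z^2
Ȟ^1 = (10 − 5) − 4 = 1, so Ȟ^1 ≅ Z
Ȟ^2 = (5 − 0) − 5 = 0, so Ȟ^2 ≅ 0


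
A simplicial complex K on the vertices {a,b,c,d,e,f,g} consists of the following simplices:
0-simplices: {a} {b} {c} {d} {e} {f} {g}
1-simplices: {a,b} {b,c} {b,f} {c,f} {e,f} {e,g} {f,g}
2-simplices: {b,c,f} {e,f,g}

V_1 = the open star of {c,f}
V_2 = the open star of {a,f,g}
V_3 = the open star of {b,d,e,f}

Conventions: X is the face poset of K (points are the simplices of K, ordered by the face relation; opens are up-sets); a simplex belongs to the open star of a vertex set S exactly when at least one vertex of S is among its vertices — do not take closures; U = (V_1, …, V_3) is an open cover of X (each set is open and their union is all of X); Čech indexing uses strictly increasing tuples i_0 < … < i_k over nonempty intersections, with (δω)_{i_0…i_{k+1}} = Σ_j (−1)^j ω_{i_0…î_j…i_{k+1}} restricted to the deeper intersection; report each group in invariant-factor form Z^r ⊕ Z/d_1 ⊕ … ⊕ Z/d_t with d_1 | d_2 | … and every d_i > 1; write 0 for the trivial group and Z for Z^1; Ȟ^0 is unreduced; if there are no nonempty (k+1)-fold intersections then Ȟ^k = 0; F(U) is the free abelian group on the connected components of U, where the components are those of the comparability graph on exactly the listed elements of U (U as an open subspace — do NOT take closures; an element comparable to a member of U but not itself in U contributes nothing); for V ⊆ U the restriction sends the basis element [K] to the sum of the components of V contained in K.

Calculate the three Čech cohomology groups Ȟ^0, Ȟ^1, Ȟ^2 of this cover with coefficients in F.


Ȟ^0 ≅ Z^2, Ȟ^1 ≅ 0 and Ȟ^2 ≅ 0

cover nerve:
  V1={{c},{f},{b,c},{b,f},{c,f},{e,f},{f,g},{b,c,f},{e,f,g}} V2={{a},{f},{g},{a,b},{b,f},{c,f},{e,f},{e,g},{f,g},{b,c,f},{e,f,g}} V3={{b},{d},{e},{f},{a,b},{b,c},{b,f},{c,f},{e,f},{e,g},{f,g},{b,c,f},{e,f,g}}
  V12={{f},{b,f},{c,f},{e,f},{f,g},{b,c,f},{e,f,g}} V13={{f},{b,c},{b,f},{c,f},{e,f},{f,g},{b,c,f},{e,f,g}} V23={{f},{a,b},{b,f},{c,f},{e,f},{e,g},{f,g},{b,c,f},{e,f,g}}
  V123={{f},{b,f},{c,f},{e,f},{f,g},{b,c,f},{e,f,g}}
components per intersection:
  V1: {{c},{f},{b,c},{b,f},{c,f},{e,f},{f,g},{b,c,f},{e,f,g}}
  V2: {{a},{a,b}} {{f},{g},{b,f},{c,f},{e,f},{e,g},{f,g},{b,c,f},{e,f,g}}
  V3: {{b},{e},{f},{a,b},{b,c},{b,f},{c,f},{e,f},{e,g},{f,g},{b,c,f},{e,f,g}} {{d}}
  V12: {{f},{b,f},{c,f},{e,f},{f,g},{b,c,f},{e,f,g}}
  V13: {{f},{b,c},{b,f},{c,f},{e,f},{f,g},{b,c,f},{e,f,g}}
  V23: {{f},{b,f},{c,f},{e,f},{e,g},{f,g},{b,c,f},{e,f,g}} {{a,b}}
  V123: {{f},{b,f},{c,f},{e,f},{f,g},{b,c,f},{e,f,g}}
C dims 5,4,1; δ0: rk 3, SNF 1^3; δ1: rk 1, SNF 1^1
Ȟ^0: (5−3)−0=2 ⇒ Z^2
Ȟ^1: (4−1)−3=0 ⇒ 0
Ȟ^2: (1−0)−1=0 ⇒ 0


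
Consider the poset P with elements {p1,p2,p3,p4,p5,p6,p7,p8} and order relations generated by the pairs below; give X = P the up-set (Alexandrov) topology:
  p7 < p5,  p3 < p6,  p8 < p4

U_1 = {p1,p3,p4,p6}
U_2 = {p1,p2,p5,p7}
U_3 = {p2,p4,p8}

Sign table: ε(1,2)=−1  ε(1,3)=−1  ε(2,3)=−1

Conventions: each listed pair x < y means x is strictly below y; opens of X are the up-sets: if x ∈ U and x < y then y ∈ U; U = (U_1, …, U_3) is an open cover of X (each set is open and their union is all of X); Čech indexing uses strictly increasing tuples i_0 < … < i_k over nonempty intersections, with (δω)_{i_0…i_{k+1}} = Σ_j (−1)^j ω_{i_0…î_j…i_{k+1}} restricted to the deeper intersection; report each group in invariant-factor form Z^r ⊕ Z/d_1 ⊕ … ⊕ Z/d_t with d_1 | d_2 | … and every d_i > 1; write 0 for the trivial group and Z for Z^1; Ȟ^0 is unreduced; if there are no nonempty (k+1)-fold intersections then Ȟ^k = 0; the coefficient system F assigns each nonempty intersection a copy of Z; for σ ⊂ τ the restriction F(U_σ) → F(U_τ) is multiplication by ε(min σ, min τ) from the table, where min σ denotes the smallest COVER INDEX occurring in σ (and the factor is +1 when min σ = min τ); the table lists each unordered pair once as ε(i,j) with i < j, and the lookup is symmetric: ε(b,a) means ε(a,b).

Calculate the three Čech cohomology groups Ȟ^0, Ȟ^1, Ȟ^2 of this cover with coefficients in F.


Ȟ^0 ≅ 0, Ȟ^1 ≅ Z/2 and Ȟ^2 ≅ 0

nerve of the cover:
  U12={p1} U13={p4} U23={p2}
C dims 3,3; δ0: rk 3, SNF 1^2·2
Ȟ^0 = (3 − 3) − 0 = 0, so Ȟ^0 ≅ 0
Ȟ^1 = (3 − 0) − 3 = 0 plus torsion [2], so Ȟ^1 ≅ Z/2
Ȟ^2 = (0 − 0) − 0 = 0, so Ȟ^2 ≅ 0


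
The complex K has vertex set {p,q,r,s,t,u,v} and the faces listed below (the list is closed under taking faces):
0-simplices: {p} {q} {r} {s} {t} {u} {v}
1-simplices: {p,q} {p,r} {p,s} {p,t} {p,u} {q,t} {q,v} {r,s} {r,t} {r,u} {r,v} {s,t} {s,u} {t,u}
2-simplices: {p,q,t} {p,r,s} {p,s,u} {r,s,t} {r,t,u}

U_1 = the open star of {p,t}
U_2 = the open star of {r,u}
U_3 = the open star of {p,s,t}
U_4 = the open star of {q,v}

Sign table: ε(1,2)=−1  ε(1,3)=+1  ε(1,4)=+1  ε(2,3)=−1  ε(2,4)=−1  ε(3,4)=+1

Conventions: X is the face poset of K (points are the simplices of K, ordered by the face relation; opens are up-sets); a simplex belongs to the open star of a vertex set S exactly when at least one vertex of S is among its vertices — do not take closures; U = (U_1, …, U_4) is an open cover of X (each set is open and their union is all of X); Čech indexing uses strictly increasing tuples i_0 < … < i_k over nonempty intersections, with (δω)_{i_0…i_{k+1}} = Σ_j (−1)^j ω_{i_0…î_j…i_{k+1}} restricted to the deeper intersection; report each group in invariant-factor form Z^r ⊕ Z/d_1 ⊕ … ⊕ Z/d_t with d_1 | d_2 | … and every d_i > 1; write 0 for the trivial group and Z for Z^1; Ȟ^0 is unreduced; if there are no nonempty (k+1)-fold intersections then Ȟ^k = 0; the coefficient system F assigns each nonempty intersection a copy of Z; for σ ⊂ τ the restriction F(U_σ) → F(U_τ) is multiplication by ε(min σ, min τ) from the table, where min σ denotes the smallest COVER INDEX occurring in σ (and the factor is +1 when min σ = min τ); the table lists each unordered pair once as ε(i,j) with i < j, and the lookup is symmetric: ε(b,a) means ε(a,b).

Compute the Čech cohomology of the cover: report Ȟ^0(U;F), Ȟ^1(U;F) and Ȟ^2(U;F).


cover nerve:
  U1={{p},{t},{p,q},{p,r},{p,s},{p,t},{p,u},{q,t},{r,t},{s,t},{t,u},{p,q,t},{p,r,s},{p,s,u},{r,s,t},{r,t,u}} U2={{r},{u},{p,r},{p,u},{r,s},{r,t},{r,u},{r,v},{s,u},{t,u},{p,r,s},{p,s,u},{r,s,t},{r,t,u}} U3={{p},{s},{t},{p,q},{p,r},{p,s},{p,t},{p,u},{q,t},{r,s},{r,t},{s,t},{s,u},{t,u},{p,q,t},{p,r,s},{p,s,u},{r,s,t},{r,t,u}} U4={{q},{v},{p,q},{q,t},{q,v},{r,v},{p,q,t}}
  U12={{p,r},{p,u},{r,t},{t,u},{p,r,s},{p,s,u},{r,s,t},{r,t,u}} U13={{p},{t},{p,q},{p,r},{p,s},{p,t},{p,u},{q,t},{r,t},{s,t},{t,u},{p,q,t},{p,r,s},{p,s,u},{r,s,t},{r,t,u}} U14={{p,q},{q,t},{p,q,t}} U23={{p,r},{p,u},{r,s},{r,t},{s,u},{t,u},{p,r,s},{p,s,u},{r,s,t},{r,t,u}} U24={{r,v}} U34={{p,q},{q,t},{p,q,t}}
  U123={{p,r},{p,u},{r,t},{t,u},{p,r,s},{p,s,u},{r,s,t},{r,t,u}} U134={{p,q},{q,t},{p,q,t}}
C dims 4,6,2; δ0: rk 3, SNF 1^3; δ1: rk 2, SNF 1^2
Ȟ^0: (4−3)−0=1 ⇒ Z
Ȟ^1: (6−2)−3=1 ⇒ Z
Ȟ^2: (2−0)−2=0 ⇒ 0

Ȟ^0(U;F) ≅ Z, Ȟ^1(U;F) ≅ Z and Ȟ^2(U;F) ≅ 0


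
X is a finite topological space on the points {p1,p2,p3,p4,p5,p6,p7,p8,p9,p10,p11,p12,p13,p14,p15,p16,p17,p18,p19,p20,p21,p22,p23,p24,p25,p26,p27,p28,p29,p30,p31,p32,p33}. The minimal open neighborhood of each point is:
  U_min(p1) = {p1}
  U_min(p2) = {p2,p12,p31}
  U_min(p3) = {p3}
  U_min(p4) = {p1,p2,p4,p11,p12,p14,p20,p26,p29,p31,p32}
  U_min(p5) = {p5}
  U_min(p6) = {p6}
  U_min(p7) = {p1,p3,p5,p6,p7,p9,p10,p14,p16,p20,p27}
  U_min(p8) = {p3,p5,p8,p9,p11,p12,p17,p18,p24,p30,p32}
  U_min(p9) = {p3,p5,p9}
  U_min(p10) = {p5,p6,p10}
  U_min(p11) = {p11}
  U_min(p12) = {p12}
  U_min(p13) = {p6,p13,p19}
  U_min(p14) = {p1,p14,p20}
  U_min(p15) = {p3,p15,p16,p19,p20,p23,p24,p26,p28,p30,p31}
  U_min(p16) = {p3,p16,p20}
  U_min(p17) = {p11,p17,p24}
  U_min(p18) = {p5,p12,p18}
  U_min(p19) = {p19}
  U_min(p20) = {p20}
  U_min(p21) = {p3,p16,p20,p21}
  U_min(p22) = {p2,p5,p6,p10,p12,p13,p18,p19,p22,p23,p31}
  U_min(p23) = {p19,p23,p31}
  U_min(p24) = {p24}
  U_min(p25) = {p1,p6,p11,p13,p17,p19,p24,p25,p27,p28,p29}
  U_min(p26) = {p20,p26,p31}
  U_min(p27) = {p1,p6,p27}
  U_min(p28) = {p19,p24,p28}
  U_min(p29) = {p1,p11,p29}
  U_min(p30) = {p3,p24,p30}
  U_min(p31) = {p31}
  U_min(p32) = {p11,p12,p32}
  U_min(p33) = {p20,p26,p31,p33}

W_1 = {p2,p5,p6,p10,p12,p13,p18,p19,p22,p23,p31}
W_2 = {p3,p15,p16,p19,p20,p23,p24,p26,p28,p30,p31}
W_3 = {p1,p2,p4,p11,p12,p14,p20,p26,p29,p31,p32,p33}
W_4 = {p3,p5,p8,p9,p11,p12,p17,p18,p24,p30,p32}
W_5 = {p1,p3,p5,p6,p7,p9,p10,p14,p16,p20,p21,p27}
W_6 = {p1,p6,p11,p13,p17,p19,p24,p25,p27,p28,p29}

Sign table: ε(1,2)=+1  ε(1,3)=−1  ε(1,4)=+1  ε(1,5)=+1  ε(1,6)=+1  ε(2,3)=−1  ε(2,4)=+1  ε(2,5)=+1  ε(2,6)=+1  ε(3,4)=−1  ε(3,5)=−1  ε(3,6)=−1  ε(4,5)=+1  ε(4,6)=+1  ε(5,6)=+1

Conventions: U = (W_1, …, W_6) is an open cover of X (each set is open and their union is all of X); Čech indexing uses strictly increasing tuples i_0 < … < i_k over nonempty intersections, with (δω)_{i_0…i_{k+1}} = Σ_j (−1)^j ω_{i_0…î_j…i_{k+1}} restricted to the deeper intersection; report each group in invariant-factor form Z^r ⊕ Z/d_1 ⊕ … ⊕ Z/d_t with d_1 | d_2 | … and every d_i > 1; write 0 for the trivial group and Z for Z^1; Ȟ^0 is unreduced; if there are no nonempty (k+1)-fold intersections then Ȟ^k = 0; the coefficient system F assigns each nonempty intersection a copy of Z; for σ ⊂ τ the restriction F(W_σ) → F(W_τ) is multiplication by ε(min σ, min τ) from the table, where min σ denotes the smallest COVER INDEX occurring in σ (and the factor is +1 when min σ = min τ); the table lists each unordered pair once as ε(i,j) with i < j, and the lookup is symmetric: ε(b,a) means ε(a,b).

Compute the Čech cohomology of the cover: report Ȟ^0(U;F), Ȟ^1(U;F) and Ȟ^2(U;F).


Ȟ^0 = Z, Ȟ^1 = 0 and Ȟ^2 = Z/2

nonempty overlaps:
  W12={p19,p23,p31} W13={p2,p12,p31} W14={p5,p12,p18} W15={p5,p6,p10} W16={p6,p13,p19} W23={p20,p26,p31} W24={p3,p24,p30} W25={p3,p16,p20} W26={p19,p24,p28} W34={p11,p12,p32} W35={p1,p14,p20} W36={p1,p11,p29} W45={p3,p5,p9} W46={p11,p17,p24} W56={p1,p6,p27}
  W123={p31} W126={p19} W134={p12} W145={p5} W156={p6} W235={p20} W245={p3} W246={p24} W346={p11} W356={p1}
C dims 6,15,10; δ0: rk 5, SNF 1^5; δ1: rk 10, SNF 1^9·2
degree 0: 6−5−0 = 1 → Ȟ^0 ≅ Z
degree 1: 15−10−5 = 0 → Ȟ^1 ≅ 0
degree 2: 10−0−10 = 0 plus torsion [2] → Ȟ^2 ≅ Z/2


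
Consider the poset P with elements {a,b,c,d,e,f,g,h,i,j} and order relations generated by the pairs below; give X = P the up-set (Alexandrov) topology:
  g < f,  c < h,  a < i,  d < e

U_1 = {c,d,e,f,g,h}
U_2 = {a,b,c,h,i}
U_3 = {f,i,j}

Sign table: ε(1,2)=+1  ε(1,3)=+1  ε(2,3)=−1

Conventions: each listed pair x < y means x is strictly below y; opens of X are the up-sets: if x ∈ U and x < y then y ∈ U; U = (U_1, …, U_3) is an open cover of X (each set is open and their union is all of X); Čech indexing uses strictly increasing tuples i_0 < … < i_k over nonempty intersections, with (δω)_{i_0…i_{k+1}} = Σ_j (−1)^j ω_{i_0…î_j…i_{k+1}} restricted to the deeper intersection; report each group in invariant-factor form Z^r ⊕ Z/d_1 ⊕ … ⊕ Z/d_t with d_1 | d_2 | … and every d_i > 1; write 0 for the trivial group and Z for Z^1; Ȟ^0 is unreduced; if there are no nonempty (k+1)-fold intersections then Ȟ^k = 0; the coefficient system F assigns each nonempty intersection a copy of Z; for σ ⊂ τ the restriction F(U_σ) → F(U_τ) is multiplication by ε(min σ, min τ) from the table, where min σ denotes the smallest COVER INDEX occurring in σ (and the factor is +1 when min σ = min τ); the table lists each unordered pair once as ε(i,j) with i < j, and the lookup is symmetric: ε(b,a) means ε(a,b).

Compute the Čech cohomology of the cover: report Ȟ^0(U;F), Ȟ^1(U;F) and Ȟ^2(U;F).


Ȟ^0(U;F) ≅ 0,  Ȟ^1(U;F) ≅ Z/2,  Ȟ^2(U;F) ≅ 0

nerve simplices:
  U12={c,h} U13={f} U23={i}
C dims 3,3; δ0: rk 3, SNF 1^2·2
degree 0: 3−3−0 = 0 → Ȟ^0 ≅ 0
degree 1: 3−0−3 = 0 plus torsion [2] → Ȟ^1 ≅ Z/2
degree 2: 0−0−0 = 0 → Ȟ^2 ≅ 0


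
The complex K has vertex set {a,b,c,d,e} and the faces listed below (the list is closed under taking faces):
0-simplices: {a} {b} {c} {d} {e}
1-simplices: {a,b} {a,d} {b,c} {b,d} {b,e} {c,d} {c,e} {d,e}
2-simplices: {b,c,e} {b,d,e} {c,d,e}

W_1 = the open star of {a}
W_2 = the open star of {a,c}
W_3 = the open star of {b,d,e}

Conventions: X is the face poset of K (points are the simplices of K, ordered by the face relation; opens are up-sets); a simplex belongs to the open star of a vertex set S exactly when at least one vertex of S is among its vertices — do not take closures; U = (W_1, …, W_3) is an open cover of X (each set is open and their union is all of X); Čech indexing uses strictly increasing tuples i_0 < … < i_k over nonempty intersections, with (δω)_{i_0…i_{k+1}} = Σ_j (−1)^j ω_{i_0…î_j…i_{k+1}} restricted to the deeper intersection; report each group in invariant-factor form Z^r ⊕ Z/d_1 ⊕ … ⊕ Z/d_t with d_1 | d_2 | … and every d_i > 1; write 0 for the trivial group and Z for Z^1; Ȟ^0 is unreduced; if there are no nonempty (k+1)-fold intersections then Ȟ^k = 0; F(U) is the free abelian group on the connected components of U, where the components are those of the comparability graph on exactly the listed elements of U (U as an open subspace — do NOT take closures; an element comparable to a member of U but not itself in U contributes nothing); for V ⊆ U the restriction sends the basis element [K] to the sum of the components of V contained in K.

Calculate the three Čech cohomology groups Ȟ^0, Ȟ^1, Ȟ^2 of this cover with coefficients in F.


Ȟ^0 ≅ Z, Ȟ^1 ≅ Z and Ȟ^2 ≅ 0

intersection data:
  W1={{a},{a,b},{a,d}} W2={{a},{c},{a,b},{a,d},{b,c},{c,d},{c,e},{b,c,e},{c,d,e}} W3={{b},{d},{e},{a,b},{a,d},{b,c},{b,d},{b,e},{c,d},{c,e},{d,e},{b,c,e},{b,d,e},{c,d,e}}
  W12={{a},{a,b},{a,d}} W13={{a,b},{a,d}} W23={{a,b},{a,d},{b,c},{c,d},{c,e},{b,c,e},{c,d,e}}
  W123={{a,b},{a,d}}
components per intersection:
  W1: {{a},{a,b},{a,d}}
  W2: {{a},{a,b},{a,d}} {{c},{b,c},{c,d},{c,e},{b,c,e},{c,d,e}}
  W3: {{b},{d},{e},{a,b},{a,d},{b,c},{b,d},{b,e},{c,d},{c,e},{d,e},{b,c,e},{b,d,e},{c,d,e}}
  W12: {{a},{a,b},{a,d}}
  W13: {{a,b}} {{a,d}}
  W23: {{a,b}} {{a,d}} {{b,c},{c,d},{c,e},{b,c,e},{c,d,e}}
  W123: {{a,b}} {{a,d}}
C dims 4,6,2; δ0: rk 3, SNF 1^3; δ1: rk 2, SNF 1^2
Ȟ^0 = (4 − 3) − 0 = 1, so Ȟ^0 ≅ Z
Ȟ^1 = (6 − 2) − 3 = 1, so Ȟ^1 ≅ Z
Ȟ^2 = (2 − 0) − 2 = 0, so Ȟ^2 ≅ 0
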